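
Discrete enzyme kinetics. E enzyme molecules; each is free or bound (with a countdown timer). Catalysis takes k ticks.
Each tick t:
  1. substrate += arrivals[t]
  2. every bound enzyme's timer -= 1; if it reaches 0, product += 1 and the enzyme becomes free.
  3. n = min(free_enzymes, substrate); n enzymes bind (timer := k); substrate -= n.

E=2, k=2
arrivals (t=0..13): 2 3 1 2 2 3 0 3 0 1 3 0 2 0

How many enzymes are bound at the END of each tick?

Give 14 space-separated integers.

Answer: 2 2 2 2 2 2 2 2 2 2 2 2 2 2

Derivation:
t=0: arr=2 -> substrate=0 bound=2 product=0
t=1: arr=3 -> substrate=3 bound=2 product=0
t=2: arr=1 -> substrate=2 bound=2 product=2
t=3: arr=2 -> substrate=4 bound=2 product=2
t=4: arr=2 -> substrate=4 bound=2 product=4
t=5: arr=3 -> substrate=7 bound=2 product=4
t=6: arr=0 -> substrate=5 bound=2 product=6
t=7: arr=3 -> substrate=8 bound=2 product=6
t=8: arr=0 -> substrate=6 bound=2 product=8
t=9: arr=1 -> substrate=7 bound=2 product=8
t=10: arr=3 -> substrate=8 bound=2 product=10
t=11: arr=0 -> substrate=8 bound=2 product=10
t=12: arr=2 -> substrate=8 bound=2 product=12
t=13: arr=0 -> substrate=8 bound=2 product=12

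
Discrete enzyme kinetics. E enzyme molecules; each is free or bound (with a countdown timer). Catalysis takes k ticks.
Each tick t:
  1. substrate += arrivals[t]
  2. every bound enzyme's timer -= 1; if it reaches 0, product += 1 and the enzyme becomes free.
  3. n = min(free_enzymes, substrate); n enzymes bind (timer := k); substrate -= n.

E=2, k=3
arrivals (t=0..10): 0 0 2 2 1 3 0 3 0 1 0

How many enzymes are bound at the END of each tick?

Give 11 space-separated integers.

t=0: arr=0 -> substrate=0 bound=0 product=0
t=1: arr=0 -> substrate=0 bound=0 product=0
t=2: arr=2 -> substrate=0 bound=2 product=0
t=3: arr=2 -> substrate=2 bound=2 product=0
t=4: arr=1 -> substrate=3 bound=2 product=0
t=5: arr=3 -> substrate=4 bound=2 product=2
t=6: arr=0 -> substrate=4 bound=2 product=2
t=7: arr=3 -> substrate=7 bound=2 product=2
t=8: arr=0 -> substrate=5 bound=2 product=4
t=9: arr=1 -> substrate=6 bound=2 product=4
t=10: arr=0 -> substrate=6 bound=2 product=4

Answer: 0 0 2 2 2 2 2 2 2 2 2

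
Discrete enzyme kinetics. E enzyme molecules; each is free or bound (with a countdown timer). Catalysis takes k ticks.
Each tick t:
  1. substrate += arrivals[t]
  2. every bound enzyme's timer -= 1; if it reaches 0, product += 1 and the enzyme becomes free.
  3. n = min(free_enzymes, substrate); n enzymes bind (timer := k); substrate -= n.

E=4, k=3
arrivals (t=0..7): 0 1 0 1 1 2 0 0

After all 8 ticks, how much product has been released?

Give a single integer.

t=0: arr=0 -> substrate=0 bound=0 product=0
t=1: arr=1 -> substrate=0 bound=1 product=0
t=2: arr=0 -> substrate=0 bound=1 product=0
t=3: arr=1 -> substrate=0 bound=2 product=0
t=4: arr=1 -> substrate=0 bound=2 product=1
t=5: arr=2 -> substrate=0 bound=4 product=1
t=6: arr=0 -> substrate=0 bound=3 product=2
t=7: arr=0 -> substrate=0 bound=2 product=3

Answer: 3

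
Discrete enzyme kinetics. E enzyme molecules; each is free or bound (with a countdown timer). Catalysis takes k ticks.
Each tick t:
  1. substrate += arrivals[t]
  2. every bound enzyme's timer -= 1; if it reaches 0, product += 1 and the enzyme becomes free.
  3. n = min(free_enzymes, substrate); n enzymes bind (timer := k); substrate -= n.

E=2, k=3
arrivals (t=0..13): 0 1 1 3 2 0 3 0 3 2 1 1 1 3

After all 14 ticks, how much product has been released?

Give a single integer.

t=0: arr=0 -> substrate=0 bound=0 product=0
t=1: arr=1 -> substrate=0 bound=1 product=0
t=2: arr=1 -> substrate=0 bound=2 product=0
t=3: arr=3 -> substrate=3 bound=2 product=0
t=4: arr=2 -> substrate=4 bound=2 product=1
t=5: arr=0 -> substrate=3 bound=2 product=2
t=6: arr=3 -> substrate=6 bound=2 product=2
t=7: arr=0 -> substrate=5 bound=2 product=3
t=8: arr=3 -> substrate=7 bound=2 product=4
t=9: arr=2 -> substrate=9 bound=2 product=4
t=10: arr=1 -> substrate=9 bound=2 product=5
t=11: arr=1 -> substrate=9 bound=2 product=6
t=12: arr=1 -> substrate=10 bound=2 product=6
t=13: arr=3 -> substrate=12 bound=2 product=7

Answer: 7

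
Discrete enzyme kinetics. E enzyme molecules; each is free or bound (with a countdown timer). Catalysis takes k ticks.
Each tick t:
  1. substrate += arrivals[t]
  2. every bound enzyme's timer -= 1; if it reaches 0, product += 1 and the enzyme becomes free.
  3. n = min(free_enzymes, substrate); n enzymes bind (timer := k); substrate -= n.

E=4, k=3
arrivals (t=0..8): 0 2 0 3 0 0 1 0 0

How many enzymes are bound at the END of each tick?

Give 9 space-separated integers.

t=0: arr=0 -> substrate=0 bound=0 product=0
t=1: arr=2 -> substrate=0 bound=2 product=0
t=2: arr=0 -> substrate=0 bound=2 product=0
t=3: arr=3 -> substrate=1 bound=4 product=0
t=4: arr=0 -> substrate=0 bound=3 product=2
t=5: arr=0 -> substrate=0 bound=3 product=2
t=6: arr=1 -> substrate=0 bound=2 product=4
t=7: arr=0 -> substrate=0 bound=1 product=5
t=8: arr=0 -> substrate=0 bound=1 product=5

Answer: 0 2 2 4 3 3 2 1 1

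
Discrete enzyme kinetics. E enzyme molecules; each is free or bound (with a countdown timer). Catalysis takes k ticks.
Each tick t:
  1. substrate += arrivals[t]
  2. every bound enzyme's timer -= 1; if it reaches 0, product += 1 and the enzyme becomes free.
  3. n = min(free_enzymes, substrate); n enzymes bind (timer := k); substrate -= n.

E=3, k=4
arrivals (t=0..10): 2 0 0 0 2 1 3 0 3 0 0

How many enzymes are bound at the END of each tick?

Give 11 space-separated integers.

t=0: arr=2 -> substrate=0 bound=2 product=0
t=1: arr=0 -> substrate=0 bound=2 product=0
t=2: arr=0 -> substrate=0 bound=2 product=0
t=3: arr=0 -> substrate=0 bound=2 product=0
t=4: arr=2 -> substrate=0 bound=2 product=2
t=5: arr=1 -> substrate=0 bound=3 product=2
t=6: arr=3 -> substrate=3 bound=3 product=2
t=7: arr=0 -> substrate=3 bound=3 product=2
t=8: arr=3 -> substrate=4 bound=3 product=4
t=9: arr=0 -> substrate=3 bound=3 product=5
t=10: arr=0 -> substrate=3 bound=3 product=5

Answer: 2 2 2 2 2 3 3 3 3 3 3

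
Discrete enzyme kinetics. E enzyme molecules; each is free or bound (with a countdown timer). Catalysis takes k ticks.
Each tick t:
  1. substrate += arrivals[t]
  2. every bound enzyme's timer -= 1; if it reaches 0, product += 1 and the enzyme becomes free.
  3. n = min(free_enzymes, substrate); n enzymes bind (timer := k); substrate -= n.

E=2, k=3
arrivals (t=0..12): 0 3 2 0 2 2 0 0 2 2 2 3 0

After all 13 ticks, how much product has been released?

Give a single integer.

t=0: arr=0 -> substrate=0 bound=0 product=0
t=1: arr=3 -> substrate=1 bound=2 product=0
t=2: arr=2 -> substrate=3 bound=2 product=0
t=3: arr=0 -> substrate=3 bound=2 product=0
t=4: arr=2 -> substrate=3 bound=2 product=2
t=5: arr=2 -> substrate=5 bound=2 product=2
t=6: arr=0 -> substrate=5 bound=2 product=2
t=7: arr=0 -> substrate=3 bound=2 product=4
t=8: arr=2 -> substrate=5 bound=2 product=4
t=9: arr=2 -> substrate=7 bound=2 product=4
t=10: arr=2 -> substrate=7 bound=2 product=6
t=11: arr=3 -> substrate=10 bound=2 product=6
t=12: arr=0 -> substrate=10 bound=2 product=6

Answer: 6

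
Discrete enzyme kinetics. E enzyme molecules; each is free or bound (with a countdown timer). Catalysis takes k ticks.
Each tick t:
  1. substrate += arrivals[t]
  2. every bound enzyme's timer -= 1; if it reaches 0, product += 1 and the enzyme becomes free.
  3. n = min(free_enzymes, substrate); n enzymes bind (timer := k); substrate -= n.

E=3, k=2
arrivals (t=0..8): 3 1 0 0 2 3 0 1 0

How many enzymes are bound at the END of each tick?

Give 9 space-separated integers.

Answer: 3 3 1 1 2 3 3 3 1

Derivation:
t=0: arr=3 -> substrate=0 bound=3 product=0
t=1: arr=1 -> substrate=1 bound=3 product=0
t=2: arr=0 -> substrate=0 bound=1 product=3
t=3: arr=0 -> substrate=0 bound=1 product=3
t=4: arr=2 -> substrate=0 bound=2 product=4
t=5: arr=3 -> substrate=2 bound=3 product=4
t=6: arr=0 -> substrate=0 bound=3 product=6
t=7: arr=1 -> substrate=0 bound=3 product=7
t=8: arr=0 -> substrate=0 bound=1 product=9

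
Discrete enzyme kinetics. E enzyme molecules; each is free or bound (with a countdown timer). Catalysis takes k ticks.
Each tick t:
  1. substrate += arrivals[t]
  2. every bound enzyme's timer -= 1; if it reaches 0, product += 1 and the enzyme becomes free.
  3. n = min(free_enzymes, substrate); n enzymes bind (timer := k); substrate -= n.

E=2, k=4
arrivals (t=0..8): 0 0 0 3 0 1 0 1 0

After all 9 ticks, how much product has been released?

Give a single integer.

t=0: arr=0 -> substrate=0 bound=0 product=0
t=1: arr=0 -> substrate=0 bound=0 product=0
t=2: arr=0 -> substrate=0 bound=0 product=0
t=3: arr=3 -> substrate=1 bound=2 product=0
t=4: arr=0 -> substrate=1 bound=2 product=0
t=5: arr=1 -> substrate=2 bound=2 product=0
t=6: arr=0 -> substrate=2 bound=2 product=0
t=7: arr=1 -> substrate=1 bound=2 product=2
t=8: arr=0 -> substrate=1 bound=2 product=2

Answer: 2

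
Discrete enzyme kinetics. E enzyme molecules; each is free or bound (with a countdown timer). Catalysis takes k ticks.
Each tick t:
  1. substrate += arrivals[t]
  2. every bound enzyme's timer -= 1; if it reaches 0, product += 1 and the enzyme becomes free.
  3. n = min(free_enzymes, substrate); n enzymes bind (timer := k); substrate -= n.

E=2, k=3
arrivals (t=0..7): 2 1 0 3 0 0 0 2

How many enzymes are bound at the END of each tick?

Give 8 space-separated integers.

t=0: arr=2 -> substrate=0 bound=2 product=0
t=1: arr=1 -> substrate=1 bound=2 product=0
t=2: arr=0 -> substrate=1 bound=2 product=0
t=3: arr=3 -> substrate=2 bound=2 product=2
t=4: arr=0 -> substrate=2 bound=2 product=2
t=5: arr=0 -> substrate=2 bound=2 product=2
t=6: arr=0 -> substrate=0 bound=2 product=4
t=7: arr=2 -> substrate=2 bound=2 product=4

Answer: 2 2 2 2 2 2 2 2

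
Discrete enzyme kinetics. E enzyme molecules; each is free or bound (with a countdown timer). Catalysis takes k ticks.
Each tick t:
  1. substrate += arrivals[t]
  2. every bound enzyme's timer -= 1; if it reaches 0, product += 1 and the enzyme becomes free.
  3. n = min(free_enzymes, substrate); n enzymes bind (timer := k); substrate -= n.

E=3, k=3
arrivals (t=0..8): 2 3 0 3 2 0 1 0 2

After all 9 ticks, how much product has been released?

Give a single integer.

t=0: arr=2 -> substrate=0 bound=2 product=0
t=1: arr=3 -> substrate=2 bound=3 product=0
t=2: arr=0 -> substrate=2 bound=3 product=0
t=3: arr=3 -> substrate=3 bound=3 product=2
t=4: arr=2 -> substrate=4 bound=3 product=3
t=5: arr=0 -> substrate=4 bound=3 product=3
t=6: arr=1 -> substrate=3 bound=3 product=5
t=7: arr=0 -> substrate=2 bound=3 product=6
t=8: arr=2 -> substrate=4 bound=3 product=6

Answer: 6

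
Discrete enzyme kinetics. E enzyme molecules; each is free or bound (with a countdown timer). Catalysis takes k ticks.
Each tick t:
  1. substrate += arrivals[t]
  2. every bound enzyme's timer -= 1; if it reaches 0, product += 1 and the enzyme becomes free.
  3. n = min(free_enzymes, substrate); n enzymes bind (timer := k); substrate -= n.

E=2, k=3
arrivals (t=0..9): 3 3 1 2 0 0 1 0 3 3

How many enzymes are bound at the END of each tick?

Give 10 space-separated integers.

Answer: 2 2 2 2 2 2 2 2 2 2

Derivation:
t=0: arr=3 -> substrate=1 bound=2 product=0
t=1: arr=3 -> substrate=4 bound=2 product=0
t=2: arr=1 -> substrate=5 bound=2 product=0
t=3: arr=2 -> substrate=5 bound=2 product=2
t=4: arr=0 -> substrate=5 bound=2 product=2
t=5: arr=0 -> substrate=5 bound=2 product=2
t=6: arr=1 -> substrate=4 bound=2 product=4
t=7: arr=0 -> substrate=4 bound=2 product=4
t=8: arr=3 -> substrate=7 bound=2 product=4
t=9: arr=3 -> substrate=8 bound=2 product=6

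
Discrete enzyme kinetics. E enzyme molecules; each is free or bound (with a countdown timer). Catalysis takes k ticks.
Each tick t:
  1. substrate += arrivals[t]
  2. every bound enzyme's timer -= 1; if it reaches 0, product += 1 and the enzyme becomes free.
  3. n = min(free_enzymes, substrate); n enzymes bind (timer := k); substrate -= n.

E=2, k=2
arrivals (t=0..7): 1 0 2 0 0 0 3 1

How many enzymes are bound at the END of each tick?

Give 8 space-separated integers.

t=0: arr=1 -> substrate=0 bound=1 product=0
t=1: arr=0 -> substrate=0 bound=1 product=0
t=2: arr=2 -> substrate=0 bound=2 product=1
t=3: arr=0 -> substrate=0 bound=2 product=1
t=4: arr=0 -> substrate=0 bound=0 product=3
t=5: arr=0 -> substrate=0 bound=0 product=3
t=6: arr=3 -> substrate=1 bound=2 product=3
t=7: arr=1 -> substrate=2 bound=2 product=3

Answer: 1 1 2 2 0 0 2 2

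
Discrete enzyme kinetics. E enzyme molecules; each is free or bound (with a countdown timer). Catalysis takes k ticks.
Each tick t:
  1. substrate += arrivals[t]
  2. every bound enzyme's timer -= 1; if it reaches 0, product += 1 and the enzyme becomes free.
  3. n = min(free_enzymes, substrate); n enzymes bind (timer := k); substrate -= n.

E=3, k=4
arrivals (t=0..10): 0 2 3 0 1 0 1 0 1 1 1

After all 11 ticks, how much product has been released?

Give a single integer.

t=0: arr=0 -> substrate=0 bound=0 product=0
t=1: arr=2 -> substrate=0 bound=2 product=0
t=2: arr=3 -> substrate=2 bound=3 product=0
t=3: arr=0 -> substrate=2 bound=3 product=0
t=4: arr=1 -> substrate=3 bound=3 product=0
t=5: arr=0 -> substrate=1 bound=3 product=2
t=6: arr=1 -> substrate=1 bound=3 product=3
t=7: arr=0 -> substrate=1 bound=3 product=3
t=8: arr=1 -> substrate=2 bound=3 product=3
t=9: arr=1 -> substrate=1 bound=3 product=5
t=10: arr=1 -> substrate=1 bound=3 product=6

Answer: 6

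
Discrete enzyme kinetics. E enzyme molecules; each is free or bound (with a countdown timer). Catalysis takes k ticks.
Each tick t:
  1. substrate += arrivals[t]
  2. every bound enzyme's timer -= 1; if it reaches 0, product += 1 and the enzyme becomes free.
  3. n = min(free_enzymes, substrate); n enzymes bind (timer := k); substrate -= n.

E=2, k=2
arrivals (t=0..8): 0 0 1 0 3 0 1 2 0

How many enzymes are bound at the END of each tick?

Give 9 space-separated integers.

t=0: arr=0 -> substrate=0 bound=0 product=0
t=1: arr=0 -> substrate=0 bound=0 product=0
t=2: arr=1 -> substrate=0 bound=1 product=0
t=3: arr=0 -> substrate=0 bound=1 product=0
t=4: arr=3 -> substrate=1 bound=2 product=1
t=5: arr=0 -> substrate=1 bound=2 product=1
t=6: arr=1 -> substrate=0 bound=2 product=3
t=7: arr=2 -> substrate=2 bound=2 product=3
t=8: arr=0 -> substrate=0 bound=2 product=5

Answer: 0 0 1 1 2 2 2 2 2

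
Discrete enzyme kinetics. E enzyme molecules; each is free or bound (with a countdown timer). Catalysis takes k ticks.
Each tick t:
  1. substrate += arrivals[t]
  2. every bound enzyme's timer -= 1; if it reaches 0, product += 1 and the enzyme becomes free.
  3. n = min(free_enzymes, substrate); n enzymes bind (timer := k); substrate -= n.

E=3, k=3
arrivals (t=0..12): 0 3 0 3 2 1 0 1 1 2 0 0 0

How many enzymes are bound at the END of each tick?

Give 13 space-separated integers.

Answer: 0 3 3 3 3 3 3 3 3 3 3 3 3

Derivation:
t=0: arr=0 -> substrate=0 bound=0 product=0
t=1: arr=3 -> substrate=0 bound=3 product=0
t=2: arr=0 -> substrate=0 bound=3 product=0
t=3: arr=3 -> substrate=3 bound=3 product=0
t=4: arr=2 -> substrate=2 bound=3 product=3
t=5: arr=1 -> substrate=3 bound=3 product=3
t=6: arr=0 -> substrate=3 bound=3 product=3
t=7: arr=1 -> substrate=1 bound=3 product=6
t=8: arr=1 -> substrate=2 bound=3 product=6
t=9: arr=2 -> substrate=4 bound=3 product=6
t=10: arr=0 -> substrate=1 bound=3 product=9
t=11: arr=0 -> substrate=1 bound=3 product=9
t=12: arr=0 -> substrate=1 bound=3 product=9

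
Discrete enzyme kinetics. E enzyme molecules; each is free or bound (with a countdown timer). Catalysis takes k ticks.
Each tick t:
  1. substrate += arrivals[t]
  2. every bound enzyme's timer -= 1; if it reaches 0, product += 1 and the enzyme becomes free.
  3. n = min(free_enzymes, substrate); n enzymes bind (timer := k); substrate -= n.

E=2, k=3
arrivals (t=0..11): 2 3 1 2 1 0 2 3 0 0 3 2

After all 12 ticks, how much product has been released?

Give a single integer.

Answer: 6

Derivation:
t=0: arr=2 -> substrate=0 bound=2 product=0
t=1: arr=3 -> substrate=3 bound=2 product=0
t=2: arr=1 -> substrate=4 bound=2 product=0
t=3: arr=2 -> substrate=4 bound=2 product=2
t=4: arr=1 -> substrate=5 bound=2 product=2
t=5: arr=0 -> substrate=5 bound=2 product=2
t=6: arr=2 -> substrate=5 bound=2 product=4
t=7: arr=3 -> substrate=8 bound=2 product=4
t=8: arr=0 -> substrate=8 bound=2 product=4
t=9: arr=0 -> substrate=6 bound=2 product=6
t=10: arr=3 -> substrate=9 bound=2 product=6
t=11: arr=2 -> substrate=11 bound=2 product=6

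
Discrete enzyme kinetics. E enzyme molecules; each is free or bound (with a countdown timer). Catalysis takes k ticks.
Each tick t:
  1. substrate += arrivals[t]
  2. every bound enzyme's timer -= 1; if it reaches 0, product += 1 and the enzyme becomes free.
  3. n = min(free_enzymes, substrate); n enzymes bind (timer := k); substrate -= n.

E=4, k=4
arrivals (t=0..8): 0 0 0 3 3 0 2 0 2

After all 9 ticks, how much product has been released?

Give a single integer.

t=0: arr=0 -> substrate=0 bound=0 product=0
t=1: arr=0 -> substrate=0 bound=0 product=0
t=2: arr=0 -> substrate=0 bound=0 product=0
t=3: arr=3 -> substrate=0 bound=3 product=0
t=4: arr=3 -> substrate=2 bound=4 product=0
t=5: arr=0 -> substrate=2 bound=4 product=0
t=6: arr=2 -> substrate=4 bound=4 product=0
t=7: arr=0 -> substrate=1 bound=4 product=3
t=8: arr=2 -> substrate=2 bound=4 product=4

Answer: 4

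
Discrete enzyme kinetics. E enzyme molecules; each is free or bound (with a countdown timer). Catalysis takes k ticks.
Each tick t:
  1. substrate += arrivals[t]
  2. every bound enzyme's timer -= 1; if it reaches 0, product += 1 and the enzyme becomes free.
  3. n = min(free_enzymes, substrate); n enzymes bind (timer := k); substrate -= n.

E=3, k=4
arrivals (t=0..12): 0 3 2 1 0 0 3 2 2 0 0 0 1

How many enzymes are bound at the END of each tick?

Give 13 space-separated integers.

Answer: 0 3 3 3 3 3 3 3 3 3 3 3 3

Derivation:
t=0: arr=0 -> substrate=0 bound=0 product=0
t=1: arr=3 -> substrate=0 bound=3 product=0
t=2: arr=2 -> substrate=2 bound=3 product=0
t=3: arr=1 -> substrate=3 bound=3 product=0
t=4: arr=0 -> substrate=3 bound=3 product=0
t=5: arr=0 -> substrate=0 bound=3 product=3
t=6: arr=3 -> substrate=3 bound=3 product=3
t=7: arr=2 -> substrate=5 bound=3 product=3
t=8: arr=2 -> substrate=7 bound=3 product=3
t=9: arr=0 -> substrate=4 bound=3 product=6
t=10: arr=0 -> substrate=4 bound=3 product=6
t=11: arr=0 -> substrate=4 bound=3 product=6
t=12: arr=1 -> substrate=5 bound=3 product=6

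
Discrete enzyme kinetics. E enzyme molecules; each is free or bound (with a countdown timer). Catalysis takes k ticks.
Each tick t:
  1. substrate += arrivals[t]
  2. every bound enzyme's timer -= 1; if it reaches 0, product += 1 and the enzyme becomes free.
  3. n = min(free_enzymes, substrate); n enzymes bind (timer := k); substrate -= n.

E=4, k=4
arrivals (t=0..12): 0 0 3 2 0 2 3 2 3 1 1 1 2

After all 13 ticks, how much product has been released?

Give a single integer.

t=0: arr=0 -> substrate=0 bound=0 product=0
t=1: arr=0 -> substrate=0 bound=0 product=0
t=2: arr=3 -> substrate=0 bound=3 product=0
t=3: arr=2 -> substrate=1 bound=4 product=0
t=4: arr=0 -> substrate=1 bound=4 product=0
t=5: arr=2 -> substrate=3 bound=4 product=0
t=6: arr=3 -> substrate=3 bound=4 product=3
t=7: arr=2 -> substrate=4 bound=4 product=4
t=8: arr=3 -> substrate=7 bound=4 product=4
t=9: arr=1 -> substrate=8 bound=4 product=4
t=10: arr=1 -> substrate=6 bound=4 product=7
t=11: arr=1 -> substrate=6 bound=4 product=8
t=12: arr=2 -> substrate=8 bound=4 product=8

Answer: 8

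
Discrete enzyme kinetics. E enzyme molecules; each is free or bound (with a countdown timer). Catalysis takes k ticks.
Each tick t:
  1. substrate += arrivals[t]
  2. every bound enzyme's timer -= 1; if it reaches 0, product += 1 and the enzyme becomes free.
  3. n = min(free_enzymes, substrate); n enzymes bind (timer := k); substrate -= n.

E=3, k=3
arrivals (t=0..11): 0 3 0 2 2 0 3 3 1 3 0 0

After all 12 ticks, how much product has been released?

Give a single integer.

Answer: 9

Derivation:
t=0: arr=0 -> substrate=0 bound=0 product=0
t=1: arr=3 -> substrate=0 bound=3 product=0
t=2: arr=0 -> substrate=0 bound=3 product=0
t=3: arr=2 -> substrate=2 bound=3 product=0
t=4: arr=2 -> substrate=1 bound=3 product=3
t=5: arr=0 -> substrate=1 bound=3 product=3
t=6: arr=3 -> substrate=4 bound=3 product=3
t=7: arr=3 -> substrate=4 bound=3 product=6
t=8: arr=1 -> substrate=5 bound=3 product=6
t=9: arr=3 -> substrate=8 bound=3 product=6
t=10: arr=0 -> substrate=5 bound=3 product=9
t=11: arr=0 -> substrate=5 bound=3 product=9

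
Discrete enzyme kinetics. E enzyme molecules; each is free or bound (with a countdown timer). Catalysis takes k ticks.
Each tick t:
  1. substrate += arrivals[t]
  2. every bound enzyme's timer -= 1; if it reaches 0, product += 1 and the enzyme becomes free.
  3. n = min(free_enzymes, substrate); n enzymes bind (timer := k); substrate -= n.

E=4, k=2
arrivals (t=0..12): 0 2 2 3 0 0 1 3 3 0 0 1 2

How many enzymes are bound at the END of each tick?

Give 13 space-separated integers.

Answer: 0 2 4 4 3 1 1 4 4 3 2 1 3

Derivation:
t=0: arr=0 -> substrate=0 bound=0 product=0
t=1: arr=2 -> substrate=0 bound=2 product=0
t=2: arr=2 -> substrate=0 bound=4 product=0
t=3: arr=3 -> substrate=1 bound=4 product=2
t=4: arr=0 -> substrate=0 bound=3 product=4
t=5: arr=0 -> substrate=0 bound=1 product=6
t=6: arr=1 -> substrate=0 bound=1 product=7
t=7: arr=3 -> substrate=0 bound=4 product=7
t=8: arr=3 -> substrate=2 bound=4 product=8
t=9: arr=0 -> substrate=0 bound=3 product=11
t=10: arr=0 -> substrate=0 bound=2 product=12
t=11: arr=1 -> substrate=0 bound=1 product=14
t=12: arr=2 -> substrate=0 bound=3 product=14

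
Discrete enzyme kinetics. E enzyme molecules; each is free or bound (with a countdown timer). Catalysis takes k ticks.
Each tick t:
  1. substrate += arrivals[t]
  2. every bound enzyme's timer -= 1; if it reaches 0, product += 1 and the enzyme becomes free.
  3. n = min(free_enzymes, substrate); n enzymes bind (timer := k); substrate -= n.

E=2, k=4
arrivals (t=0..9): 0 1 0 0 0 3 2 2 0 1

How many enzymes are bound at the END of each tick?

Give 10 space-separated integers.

Answer: 0 1 1 1 1 2 2 2 2 2

Derivation:
t=0: arr=0 -> substrate=0 bound=0 product=0
t=1: arr=1 -> substrate=0 bound=1 product=0
t=2: arr=0 -> substrate=0 bound=1 product=0
t=3: arr=0 -> substrate=0 bound=1 product=0
t=4: arr=0 -> substrate=0 bound=1 product=0
t=5: arr=3 -> substrate=1 bound=2 product=1
t=6: arr=2 -> substrate=3 bound=2 product=1
t=7: arr=2 -> substrate=5 bound=2 product=1
t=8: arr=0 -> substrate=5 bound=2 product=1
t=9: arr=1 -> substrate=4 bound=2 product=3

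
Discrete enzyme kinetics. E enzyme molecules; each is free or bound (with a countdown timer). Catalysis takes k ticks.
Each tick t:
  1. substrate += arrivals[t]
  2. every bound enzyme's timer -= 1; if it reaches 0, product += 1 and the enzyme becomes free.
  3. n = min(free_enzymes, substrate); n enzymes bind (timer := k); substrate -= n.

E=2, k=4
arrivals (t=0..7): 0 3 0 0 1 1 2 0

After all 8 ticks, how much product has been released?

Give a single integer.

t=0: arr=0 -> substrate=0 bound=0 product=0
t=1: arr=3 -> substrate=1 bound=2 product=0
t=2: arr=0 -> substrate=1 bound=2 product=0
t=3: arr=0 -> substrate=1 bound=2 product=0
t=4: arr=1 -> substrate=2 bound=2 product=0
t=5: arr=1 -> substrate=1 bound=2 product=2
t=6: arr=2 -> substrate=3 bound=2 product=2
t=7: arr=0 -> substrate=3 bound=2 product=2

Answer: 2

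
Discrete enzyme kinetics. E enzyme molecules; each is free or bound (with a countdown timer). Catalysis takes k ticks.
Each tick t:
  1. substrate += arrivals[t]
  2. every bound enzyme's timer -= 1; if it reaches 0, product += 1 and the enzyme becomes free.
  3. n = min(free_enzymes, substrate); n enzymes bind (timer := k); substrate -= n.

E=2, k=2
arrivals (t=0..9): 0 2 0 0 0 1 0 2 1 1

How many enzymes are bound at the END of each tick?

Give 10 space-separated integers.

Answer: 0 2 2 0 0 1 1 2 2 2

Derivation:
t=0: arr=0 -> substrate=0 bound=0 product=0
t=1: arr=2 -> substrate=0 bound=2 product=0
t=2: arr=0 -> substrate=0 bound=2 product=0
t=3: arr=0 -> substrate=0 bound=0 product=2
t=4: arr=0 -> substrate=0 bound=0 product=2
t=5: arr=1 -> substrate=0 bound=1 product=2
t=6: arr=0 -> substrate=0 bound=1 product=2
t=7: arr=2 -> substrate=0 bound=2 product=3
t=8: arr=1 -> substrate=1 bound=2 product=3
t=9: arr=1 -> substrate=0 bound=2 product=5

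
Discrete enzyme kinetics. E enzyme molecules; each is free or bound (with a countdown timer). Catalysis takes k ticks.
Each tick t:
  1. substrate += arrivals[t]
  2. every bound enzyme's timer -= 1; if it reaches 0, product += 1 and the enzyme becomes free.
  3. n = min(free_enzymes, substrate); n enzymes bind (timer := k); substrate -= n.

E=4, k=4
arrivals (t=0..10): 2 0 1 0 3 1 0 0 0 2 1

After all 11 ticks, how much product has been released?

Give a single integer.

Answer: 7

Derivation:
t=0: arr=2 -> substrate=0 bound=2 product=0
t=1: arr=0 -> substrate=0 bound=2 product=0
t=2: arr=1 -> substrate=0 bound=3 product=0
t=3: arr=0 -> substrate=0 bound=3 product=0
t=4: arr=3 -> substrate=0 bound=4 product=2
t=5: arr=1 -> substrate=1 bound=4 product=2
t=6: arr=0 -> substrate=0 bound=4 product=3
t=7: arr=0 -> substrate=0 bound=4 product=3
t=8: arr=0 -> substrate=0 bound=1 product=6
t=9: arr=2 -> substrate=0 bound=3 product=6
t=10: arr=1 -> substrate=0 bound=3 product=7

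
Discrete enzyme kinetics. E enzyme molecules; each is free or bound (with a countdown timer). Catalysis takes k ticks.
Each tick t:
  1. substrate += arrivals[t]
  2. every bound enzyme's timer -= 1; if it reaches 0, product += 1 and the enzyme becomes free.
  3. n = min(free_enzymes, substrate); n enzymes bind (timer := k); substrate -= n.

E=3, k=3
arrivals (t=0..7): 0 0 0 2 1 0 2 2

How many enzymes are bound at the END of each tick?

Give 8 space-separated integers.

Answer: 0 0 0 2 3 3 3 3

Derivation:
t=0: arr=0 -> substrate=0 bound=0 product=0
t=1: arr=0 -> substrate=0 bound=0 product=0
t=2: arr=0 -> substrate=0 bound=0 product=0
t=3: arr=2 -> substrate=0 bound=2 product=0
t=4: arr=1 -> substrate=0 bound=3 product=0
t=5: arr=0 -> substrate=0 bound=3 product=0
t=6: arr=2 -> substrate=0 bound=3 product=2
t=7: arr=2 -> substrate=1 bound=3 product=3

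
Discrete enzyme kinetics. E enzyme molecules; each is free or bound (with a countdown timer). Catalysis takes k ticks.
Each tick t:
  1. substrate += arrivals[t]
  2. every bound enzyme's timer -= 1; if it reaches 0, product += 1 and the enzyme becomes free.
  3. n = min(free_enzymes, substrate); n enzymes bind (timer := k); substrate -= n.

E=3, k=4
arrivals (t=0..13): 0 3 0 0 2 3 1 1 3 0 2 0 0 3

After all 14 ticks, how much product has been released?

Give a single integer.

t=0: arr=0 -> substrate=0 bound=0 product=0
t=1: arr=3 -> substrate=0 bound=3 product=0
t=2: arr=0 -> substrate=0 bound=3 product=0
t=3: arr=0 -> substrate=0 bound=3 product=0
t=4: arr=2 -> substrate=2 bound=3 product=0
t=5: arr=3 -> substrate=2 bound=3 product=3
t=6: arr=1 -> substrate=3 bound=3 product=3
t=7: arr=1 -> substrate=4 bound=3 product=3
t=8: arr=3 -> substrate=7 bound=3 product=3
t=9: arr=0 -> substrate=4 bound=3 product=6
t=10: arr=2 -> substrate=6 bound=3 product=6
t=11: arr=0 -> substrate=6 bound=3 product=6
t=12: arr=0 -> substrate=6 bound=3 product=6
t=13: arr=3 -> substrate=6 bound=3 product=9

Answer: 9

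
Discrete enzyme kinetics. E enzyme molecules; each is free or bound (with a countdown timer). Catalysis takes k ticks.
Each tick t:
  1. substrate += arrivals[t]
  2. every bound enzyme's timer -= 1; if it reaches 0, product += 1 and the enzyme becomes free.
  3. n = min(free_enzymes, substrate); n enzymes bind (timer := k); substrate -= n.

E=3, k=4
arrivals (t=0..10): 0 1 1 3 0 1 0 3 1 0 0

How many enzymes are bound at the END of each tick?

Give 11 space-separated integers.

Answer: 0 1 2 3 3 3 3 3 3 3 3

Derivation:
t=0: arr=0 -> substrate=0 bound=0 product=0
t=1: arr=1 -> substrate=0 bound=1 product=0
t=2: arr=1 -> substrate=0 bound=2 product=0
t=3: arr=3 -> substrate=2 bound=3 product=0
t=4: arr=0 -> substrate=2 bound=3 product=0
t=5: arr=1 -> substrate=2 bound=3 product=1
t=6: arr=0 -> substrate=1 bound=3 product=2
t=7: arr=3 -> substrate=3 bound=3 product=3
t=8: arr=1 -> substrate=4 bound=3 product=3
t=9: arr=0 -> substrate=3 bound=3 product=4
t=10: arr=0 -> substrate=2 bound=3 product=5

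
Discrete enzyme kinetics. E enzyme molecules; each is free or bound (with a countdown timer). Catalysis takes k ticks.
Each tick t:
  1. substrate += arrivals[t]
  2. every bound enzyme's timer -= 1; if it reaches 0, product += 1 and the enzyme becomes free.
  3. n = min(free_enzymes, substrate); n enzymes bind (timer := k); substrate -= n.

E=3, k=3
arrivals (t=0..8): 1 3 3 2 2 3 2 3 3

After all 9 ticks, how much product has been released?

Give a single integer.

t=0: arr=1 -> substrate=0 bound=1 product=0
t=1: arr=3 -> substrate=1 bound=3 product=0
t=2: arr=3 -> substrate=4 bound=3 product=0
t=3: arr=2 -> substrate=5 bound=3 product=1
t=4: arr=2 -> substrate=5 bound=3 product=3
t=5: arr=3 -> substrate=8 bound=3 product=3
t=6: arr=2 -> substrate=9 bound=3 product=4
t=7: arr=3 -> substrate=10 bound=3 product=6
t=8: arr=3 -> substrate=13 bound=3 product=6

Answer: 6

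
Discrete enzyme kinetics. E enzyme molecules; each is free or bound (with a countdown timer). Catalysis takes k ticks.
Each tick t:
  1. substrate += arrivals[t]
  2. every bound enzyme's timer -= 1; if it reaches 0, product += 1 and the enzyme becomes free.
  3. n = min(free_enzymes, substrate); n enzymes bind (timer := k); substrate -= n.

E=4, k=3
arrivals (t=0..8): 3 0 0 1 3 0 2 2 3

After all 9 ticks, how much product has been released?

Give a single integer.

Answer: 7

Derivation:
t=0: arr=3 -> substrate=0 bound=3 product=0
t=1: arr=0 -> substrate=0 bound=3 product=0
t=2: arr=0 -> substrate=0 bound=3 product=0
t=3: arr=1 -> substrate=0 bound=1 product=3
t=4: arr=3 -> substrate=0 bound=4 product=3
t=5: arr=0 -> substrate=0 bound=4 product=3
t=6: arr=2 -> substrate=1 bound=4 product=4
t=7: arr=2 -> substrate=0 bound=4 product=7
t=8: arr=3 -> substrate=3 bound=4 product=7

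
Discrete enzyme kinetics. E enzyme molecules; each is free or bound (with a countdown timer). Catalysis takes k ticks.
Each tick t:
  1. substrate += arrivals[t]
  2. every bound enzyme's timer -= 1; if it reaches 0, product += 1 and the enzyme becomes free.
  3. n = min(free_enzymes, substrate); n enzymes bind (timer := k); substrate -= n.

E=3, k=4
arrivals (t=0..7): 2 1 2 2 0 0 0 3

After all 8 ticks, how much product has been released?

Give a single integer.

Answer: 3

Derivation:
t=0: arr=2 -> substrate=0 bound=2 product=0
t=1: arr=1 -> substrate=0 bound=3 product=0
t=2: arr=2 -> substrate=2 bound=3 product=0
t=3: arr=2 -> substrate=4 bound=3 product=0
t=4: arr=0 -> substrate=2 bound=3 product=2
t=5: arr=0 -> substrate=1 bound=3 product=3
t=6: arr=0 -> substrate=1 bound=3 product=3
t=7: arr=3 -> substrate=4 bound=3 product=3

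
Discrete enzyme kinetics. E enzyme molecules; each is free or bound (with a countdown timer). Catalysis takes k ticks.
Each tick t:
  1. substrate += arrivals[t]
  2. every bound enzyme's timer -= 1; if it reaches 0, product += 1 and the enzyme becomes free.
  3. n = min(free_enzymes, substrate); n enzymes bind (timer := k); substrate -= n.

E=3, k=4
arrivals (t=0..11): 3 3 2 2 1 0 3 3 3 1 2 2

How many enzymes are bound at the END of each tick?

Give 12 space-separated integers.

t=0: arr=3 -> substrate=0 bound=3 product=0
t=1: arr=3 -> substrate=3 bound=3 product=0
t=2: arr=2 -> substrate=5 bound=3 product=0
t=3: arr=2 -> substrate=7 bound=3 product=0
t=4: arr=1 -> substrate=5 bound=3 product=3
t=5: arr=0 -> substrate=5 bound=3 product=3
t=6: arr=3 -> substrate=8 bound=3 product=3
t=7: arr=3 -> substrate=11 bound=3 product=3
t=8: arr=3 -> substrate=11 bound=3 product=6
t=9: arr=1 -> substrate=12 bound=3 product=6
t=10: arr=2 -> substrate=14 bound=3 product=6
t=11: arr=2 -> substrate=16 bound=3 product=6

Answer: 3 3 3 3 3 3 3 3 3 3 3 3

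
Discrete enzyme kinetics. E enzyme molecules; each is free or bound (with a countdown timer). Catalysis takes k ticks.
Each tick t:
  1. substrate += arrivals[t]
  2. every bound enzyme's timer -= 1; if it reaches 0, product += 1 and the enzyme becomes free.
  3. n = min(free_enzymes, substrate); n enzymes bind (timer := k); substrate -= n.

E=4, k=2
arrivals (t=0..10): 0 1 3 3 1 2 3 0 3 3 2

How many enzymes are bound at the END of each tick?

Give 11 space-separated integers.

t=0: arr=0 -> substrate=0 bound=0 product=0
t=1: arr=1 -> substrate=0 bound=1 product=0
t=2: arr=3 -> substrate=0 bound=4 product=0
t=3: arr=3 -> substrate=2 bound=4 product=1
t=4: arr=1 -> substrate=0 bound=4 product=4
t=5: arr=2 -> substrate=1 bound=4 product=5
t=6: arr=3 -> substrate=1 bound=4 product=8
t=7: arr=0 -> substrate=0 bound=4 product=9
t=8: arr=3 -> substrate=0 bound=4 product=12
t=9: arr=3 -> substrate=2 bound=4 product=13
t=10: arr=2 -> substrate=1 bound=4 product=16

Answer: 0 1 4 4 4 4 4 4 4 4 4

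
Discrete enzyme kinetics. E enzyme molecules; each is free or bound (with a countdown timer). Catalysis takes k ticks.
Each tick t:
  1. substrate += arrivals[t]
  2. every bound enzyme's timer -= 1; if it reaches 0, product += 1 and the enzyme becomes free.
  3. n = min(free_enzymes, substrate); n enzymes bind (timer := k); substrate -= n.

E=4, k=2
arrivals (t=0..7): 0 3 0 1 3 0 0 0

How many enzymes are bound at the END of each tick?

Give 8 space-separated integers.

Answer: 0 3 3 1 4 3 0 0

Derivation:
t=0: arr=0 -> substrate=0 bound=0 product=0
t=1: arr=3 -> substrate=0 bound=3 product=0
t=2: arr=0 -> substrate=0 bound=3 product=0
t=3: arr=1 -> substrate=0 bound=1 product=3
t=4: arr=3 -> substrate=0 bound=4 product=3
t=5: arr=0 -> substrate=0 bound=3 product=4
t=6: arr=0 -> substrate=0 bound=0 product=7
t=7: arr=0 -> substrate=0 bound=0 product=7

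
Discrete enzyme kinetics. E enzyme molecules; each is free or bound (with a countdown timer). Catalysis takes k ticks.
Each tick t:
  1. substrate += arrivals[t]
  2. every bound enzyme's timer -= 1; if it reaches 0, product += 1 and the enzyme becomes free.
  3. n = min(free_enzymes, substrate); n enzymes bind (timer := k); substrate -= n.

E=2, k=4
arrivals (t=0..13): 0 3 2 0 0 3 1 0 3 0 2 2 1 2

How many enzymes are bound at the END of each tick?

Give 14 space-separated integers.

t=0: arr=0 -> substrate=0 bound=0 product=0
t=1: arr=3 -> substrate=1 bound=2 product=0
t=2: arr=2 -> substrate=3 bound=2 product=0
t=3: arr=0 -> substrate=3 bound=2 product=0
t=4: arr=0 -> substrate=3 bound=2 product=0
t=5: arr=3 -> substrate=4 bound=2 product=2
t=6: arr=1 -> substrate=5 bound=2 product=2
t=7: arr=0 -> substrate=5 bound=2 product=2
t=8: arr=3 -> substrate=8 bound=2 product=2
t=9: arr=0 -> substrate=6 bound=2 product=4
t=10: arr=2 -> substrate=8 bound=2 product=4
t=11: arr=2 -> substrate=10 bound=2 product=4
t=12: arr=1 -> substrate=11 bound=2 product=4
t=13: arr=2 -> substrate=11 bound=2 product=6

Answer: 0 2 2 2 2 2 2 2 2 2 2 2 2 2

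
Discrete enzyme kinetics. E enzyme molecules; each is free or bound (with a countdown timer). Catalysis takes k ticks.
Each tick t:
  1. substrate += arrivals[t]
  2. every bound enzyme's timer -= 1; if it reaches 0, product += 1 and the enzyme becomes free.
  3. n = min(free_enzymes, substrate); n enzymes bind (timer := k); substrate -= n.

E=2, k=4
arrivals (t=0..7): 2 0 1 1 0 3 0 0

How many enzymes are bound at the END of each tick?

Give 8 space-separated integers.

Answer: 2 2 2 2 2 2 2 2

Derivation:
t=0: arr=2 -> substrate=0 bound=2 product=0
t=1: arr=0 -> substrate=0 bound=2 product=0
t=2: arr=1 -> substrate=1 bound=2 product=0
t=3: arr=1 -> substrate=2 bound=2 product=0
t=4: arr=0 -> substrate=0 bound=2 product=2
t=5: arr=3 -> substrate=3 bound=2 product=2
t=6: arr=0 -> substrate=3 bound=2 product=2
t=7: arr=0 -> substrate=3 bound=2 product=2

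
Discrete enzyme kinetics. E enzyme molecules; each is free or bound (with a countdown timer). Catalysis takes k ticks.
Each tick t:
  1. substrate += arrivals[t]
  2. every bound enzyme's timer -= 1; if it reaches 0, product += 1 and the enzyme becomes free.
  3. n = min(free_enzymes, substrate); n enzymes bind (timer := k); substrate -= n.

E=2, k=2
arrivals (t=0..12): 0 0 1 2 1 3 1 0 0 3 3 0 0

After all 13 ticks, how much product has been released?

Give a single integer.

t=0: arr=0 -> substrate=0 bound=0 product=0
t=1: arr=0 -> substrate=0 bound=0 product=0
t=2: arr=1 -> substrate=0 bound=1 product=0
t=3: arr=2 -> substrate=1 bound=2 product=0
t=4: arr=1 -> substrate=1 bound=2 product=1
t=5: arr=3 -> substrate=3 bound=2 product=2
t=6: arr=1 -> substrate=3 bound=2 product=3
t=7: arr=0 -> substrate=2 bound=2 product=4
t=8: arr=0 -> substrate=1 bound=2 product=5
t=9: arr=3 -> substrate=3 bound=2 product=6
t=10: arr=3 -> substrate=5 bound=2 product=7
t=11: arr=0 -> substrate=4 bound=2 product=8
t=12: arr=0 -> substrate=3 bound=2 product=9

Answer: 9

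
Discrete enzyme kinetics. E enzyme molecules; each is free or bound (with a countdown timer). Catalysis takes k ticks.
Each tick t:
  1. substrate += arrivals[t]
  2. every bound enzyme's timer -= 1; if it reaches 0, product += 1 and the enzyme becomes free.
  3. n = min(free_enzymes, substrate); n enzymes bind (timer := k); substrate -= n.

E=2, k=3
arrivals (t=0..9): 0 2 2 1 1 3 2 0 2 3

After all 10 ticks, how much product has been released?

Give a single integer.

Answer: 4

Derivation:
t=0: arr=0 -> substrate=0 bound=0 product=0
t=1: arr=2 -> substrate=0 bound=2 product=0
t=2: arr=2 -> substrate=2 bound=2 product=0
t=3: arr=1 -> substrate=3 bound=2 product=0
t=4: arr=1 -> substrate=2 bound=2 product=2
t=5: arr=3 -> substrate=5 bound=2 product=2
t=6: arr=2 -> substrate=7 bound=2 product=2
t=7: arr=0 -> substrate=5 bound=2 product=4
t=8: arr=2 -> substrate=7 bound=2 product=4
t=9: arr=3 -> substrate=10 bound=2 product=4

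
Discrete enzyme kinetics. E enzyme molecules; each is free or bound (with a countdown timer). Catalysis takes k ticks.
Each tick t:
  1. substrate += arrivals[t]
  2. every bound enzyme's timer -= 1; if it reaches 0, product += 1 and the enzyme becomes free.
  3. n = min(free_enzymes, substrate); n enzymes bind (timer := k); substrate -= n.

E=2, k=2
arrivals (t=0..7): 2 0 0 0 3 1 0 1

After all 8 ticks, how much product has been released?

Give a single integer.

Answer: 4

Derivation:
t=0: arr=2 -> substrate=0 bound=2 product=0
t=1: arr=0 -> substrate=0 bound=2 product=0
t=2: arr=0 -> substrate=0 bound=0 product=2
t=3: arr=0 -> substrate=0 bound=0 product=2
t=4: arr=3 -> substrate=1 bound=2 product=2
t=5: arr=1 -> substrate=2 bound=2 product=2
t=6: arr=0 -> substrate=0 bound=2 product=4
t=7: arr=1 -> substrate=1 bound=2 product=4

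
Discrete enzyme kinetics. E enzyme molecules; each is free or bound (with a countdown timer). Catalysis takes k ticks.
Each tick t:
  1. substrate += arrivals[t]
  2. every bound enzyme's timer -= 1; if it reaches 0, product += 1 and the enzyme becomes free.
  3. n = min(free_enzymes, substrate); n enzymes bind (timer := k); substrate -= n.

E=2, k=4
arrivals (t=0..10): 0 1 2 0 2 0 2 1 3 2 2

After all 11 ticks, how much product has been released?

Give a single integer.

Answer: 4

Derivation:
t=0: arr=0 -> substrate=0 bound=0 product=0
t=1: arr=1 -> substrate=0 bound=1 product=0
t=2: arr=2 -> substrate=1 bound=2 product=0
t=3: arr=0 -> substrate=1 bound=2 product=0
t=4: arr=2 -> substrate=3 bound=2 product=0
t=5: arr=0 -> substrate=2 bound=2 product=1
t=6: arr=2 -> substrate=3 bound=2 product=2
t=7: arr=1 -> substrate=4 bound=2 product=2
t=8: arr=3 -> substrate=7 bound=2 product=2
t=9: arr=2 -> substrate=8 bound=2 product=3
t=10: arr=2 -> substrate=9 bound=2 product=4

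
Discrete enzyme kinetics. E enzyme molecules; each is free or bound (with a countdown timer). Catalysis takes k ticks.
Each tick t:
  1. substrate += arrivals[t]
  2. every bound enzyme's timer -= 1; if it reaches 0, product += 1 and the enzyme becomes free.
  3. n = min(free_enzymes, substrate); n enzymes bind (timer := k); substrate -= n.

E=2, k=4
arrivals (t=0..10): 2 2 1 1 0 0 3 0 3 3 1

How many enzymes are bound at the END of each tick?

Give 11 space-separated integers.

Answer: 2 2 2 2 2 2 2 2 2 2 2

Derivation:
t=0: arr=2 -> substrate=0 bound=2 product=0
t=1: arr=2 -> substrate=2 bound=2 product=0
t=2: arr=1 -> substrate=3 bound=2 product=0
t=3: arr=1 -> substrate=4 bound=2 product=0
t=4: arr=0 -> substrate=2 bound=2 product=2
t=5: arr=0 -> substrate=2 bound=2 product=2
t=6: arr=3 -> substrate=5 bound=2 product=2
t=7: arr=0 -> substrate=5 bound=2 product=2
t=8: arr=3 -> substrate=6 bound=2 product=4
t=9: arr=3 -> substrate=9 bound=2 product=4
t=10: arr=1 -> substrate=10 bound=2 product=4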